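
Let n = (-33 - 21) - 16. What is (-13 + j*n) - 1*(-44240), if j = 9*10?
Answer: 37927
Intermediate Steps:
n = -70 (n = -54 - 16 = -70)
j = 90
(-13 + j*n) - 1*(-44240) = (-13 + 90*(-70)) - 1*(-44240) = (-13 - 6300) + 44240 = -6313 + 44240 = 37927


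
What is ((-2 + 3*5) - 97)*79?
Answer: -6636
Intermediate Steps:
((-2 + 3*5) - 97)*79 = ((-2 + 15) - 97)*79 = (13 - 97)*79 = -84*79 = -6636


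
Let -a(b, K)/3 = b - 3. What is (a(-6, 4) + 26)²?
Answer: 2809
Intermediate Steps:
a(b, K) = 9 - 3*b (a(b, K) = -3*(b - 3) = -3*(-3 + b) = 9 - 3*b)
(a(-6, 4) + 26)² = ((9 - 3*(-6)) + 26)² = ((9 + 18) + 26)² = (27 + 26)² = 53² = 2809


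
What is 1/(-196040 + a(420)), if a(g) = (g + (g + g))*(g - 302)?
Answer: -1/47360 ≈ -2.1115e-5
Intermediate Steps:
a(g) = 3*g*(-302 + g) (a(g) = (g + 2*g)*(-302 + g) = (3*g)*(-302 + g) = 3*g*(-302 + g))
1/(-196040 + a(420)) = 1/(-196040 + 3*420*(-302 + 420)) = 1/(-196040 + 3*420*118) = 1/(-196040 + 148680) = 1/(-47360) = -1/47360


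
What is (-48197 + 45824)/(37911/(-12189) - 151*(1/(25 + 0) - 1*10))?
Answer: -241037475/152448812 ≈ -1.5811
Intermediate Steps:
(-48197 + 45824)/(37911/(-12189) - 151*(1/(25 + 0) - 1*10)) = -2373/(37911*(-1/12189) - 151*(1/25 - 10)) = -2373/(-12637/4063 - 151*(1/25 - 10)) = -2373/(-12637/4063 - 151*(-249/25)) = -2373/(-12637/4063 + 37599/25) = -2373/152448812/101575 = -2373*101575/152448812 = -241037475/152448812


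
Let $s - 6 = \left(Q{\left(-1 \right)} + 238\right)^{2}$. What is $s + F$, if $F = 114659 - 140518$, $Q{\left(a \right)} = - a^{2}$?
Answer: $30316$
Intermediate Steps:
$F = -25859$ ($F = 114659 - 140518 = -25859$)
$s = 56175$ ($s = 6 + \left(- \left(-1\right)^{2} + 238\right)^{2} = 6 + \left(\left(-1\right) 1 + 238\right)^{2} = 6 + \left(-1 + 238\right)^{2} = 6 + 237^{2} = 6 + 56169 = 56175$)
$s + F = 56175 - 25859 = 30316$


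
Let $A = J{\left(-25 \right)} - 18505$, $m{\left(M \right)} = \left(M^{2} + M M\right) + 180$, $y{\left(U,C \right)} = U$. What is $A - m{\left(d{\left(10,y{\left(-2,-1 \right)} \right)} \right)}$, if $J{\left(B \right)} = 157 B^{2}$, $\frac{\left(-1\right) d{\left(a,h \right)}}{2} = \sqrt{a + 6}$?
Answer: $79312$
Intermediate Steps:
$d{\left(a,h \right)} = - 2 \sqrt{6 + a}$ ($d{\left(a,h \right)} = - 2 \sqrt{a + 6} = - 2 \sqrt{6 + a}$)
$m{\left(M \right)} = 180 + 2 M^{2}$ ($m{\left(M \right)} = \left(M^{2} + M^{2}\right) + 180 = 2 M^{2} + 180 = 180 + 2 M^{2}$)
$A = 79620$ ($A = 157 \left(-25\right)^{2} - 18505 = 157 \cdot 625 - 18505 = 98125 - 18505 = 79620$)
$A - m{\left(d{\left(10,y{\left(-2,-1 \right)} \right)} \right)} = 79620 - \left(180 + 2 \left(- 2 \sqrt{6 + 10}\right)^{2}\right) = 79620 - \left(180 + 2 \left(- 2 \sqrt{16}\right)^{2}\right) = 79620 - \left(180 + 2 \left(\left(-2\right) 4\right)^{2}\right) = 79620 - \left(180 + 2 \left(-8\right)^{2}\right) = 79620 - \left(180 + 2 \cdot 64\right) = 79620 - \left(180 + 128\right) = 79620 - 308 = 79312$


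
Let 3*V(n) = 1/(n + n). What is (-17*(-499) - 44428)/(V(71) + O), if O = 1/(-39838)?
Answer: -152505540915/9853 ≈ -1.5478e+7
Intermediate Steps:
V(n) = 1/(6*n) (V(n) = 1/(3*(n + n)) = 1/(3*((2*n))) = (1/(2*n))/3 = 1/(6*n))
O = -1/39838 ≈ -2.5102e-5
(-17*(-499) - 44428)/(V(71) + O) = (-17*(-499) - 44428)/((⅙)/71 - 1/39838) = (8483 - 44428)/((⅙)*(1/71) - 1/39838) = -35945/(1/426 - 1/39838) = -35945/9853/4242747 = -35945*4242747/9853 = -152505540915/9853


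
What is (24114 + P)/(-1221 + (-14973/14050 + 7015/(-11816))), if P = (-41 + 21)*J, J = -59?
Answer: -2099589175600/101489776259 ≈ -20.688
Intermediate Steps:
P = 1180 (P = (-41 + 21)*(-59) = -20*(-59) = 1180)
(24114 + P)/(-1221 + (-14973/14050 + 7015/(-11816))) = (24114 + 1180)/(-1221 + (-14973/14050 + 7015/(-11816))) = 25294/(-1221 + (-14973*1/14050 + 7015*(-1/11816))) = 25294/(-1221 + (-14973/14050 - 7015/11816)) = 25294/(-1221 - 137740859/83007400) = 25294/(-101489776259/83007400) = 25294*(-83007400/101489776259) = -2099589175600/101489776259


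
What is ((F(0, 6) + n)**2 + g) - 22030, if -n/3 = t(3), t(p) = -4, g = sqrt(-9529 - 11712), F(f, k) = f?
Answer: -21886 + I*sqrt(21241) ≈ -21886.0 + 145.74*I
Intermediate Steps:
g = I*sqrt(21241) (g = sqrt(-21241) = I*sqrt(21241) ≈ 145.74*I)
n = 12 (n = -3*(-4) = 12)
((F(0, 6) + n)**2 + g) - 22030 = ((0 + 12)**2 + I*sqrt(21241)) - 22030 = (12**2 + I*sqrt(21241)) - 22030 = (144 + I*sqrt(21241)) - 22030 = -21886 + I*sqrt(21241)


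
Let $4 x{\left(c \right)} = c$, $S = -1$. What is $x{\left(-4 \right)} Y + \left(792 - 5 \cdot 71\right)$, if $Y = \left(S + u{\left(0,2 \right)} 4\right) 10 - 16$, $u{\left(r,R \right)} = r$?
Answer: $463$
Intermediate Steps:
$x{\left(c \right)} = \frac{c}{4}$
$Y = -26$ ($Y = \left(-1 + 0 \cdot 4\right) 10 - 16 = \left(-1 + 0\right) 10 - 16 = \left(-1\right) 10 - 16 = -10 - 16 = -26$)
$x{\left(-4 \right)} Y + \left(792 - 5 \cdot 71\right) = \frac{1}{4} \left(-4\right) \left(-26\right) + \left(792 - 5 \cdot 71\right) = \left(-1\right) \left(-26\right) + \left(792 - 355\right) = 26 + \left(792 - 355\right) = 26 + 437 = 463$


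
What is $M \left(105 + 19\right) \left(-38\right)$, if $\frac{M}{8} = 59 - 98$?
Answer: $1470144$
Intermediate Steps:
$M = -312$ ($M = 8 \left(59 - 98\right) = 8 \left(-39\right) = -312$)
$M \left(105 + 19\right) \left(-38\right) = - 312 \left(105 + 19\right) \left(-38\right) = \left(-312\right) 124 \left(-38\right) = \left(-38688\right) \left(-38\right) = 1470144$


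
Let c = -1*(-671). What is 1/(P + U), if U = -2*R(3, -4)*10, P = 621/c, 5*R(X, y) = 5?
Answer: -671/12799 ≈ -0.052426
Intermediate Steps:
c = 671
R(X, y) = 1 (R(X, y) = (⅕)*5 = 1)
P = 621/671 ≈ 0.92548
U = -20 (U = -2*1*10 = -2*10 = -20)
1/(P + U) = 1/(621/671 - 20) = 1/(-12799/671) = -671/12799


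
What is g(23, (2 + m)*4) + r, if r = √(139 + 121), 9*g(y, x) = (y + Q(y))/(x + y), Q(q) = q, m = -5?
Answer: 46/99 + 2*√65 ≈ 16.589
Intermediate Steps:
g(y, x) = 2*y/(9*(x + y)) (g(y, x) = ((y + y)/(x + y))/9 = ((2*y)/(x + y))/9 = (2*y/(x + y))/9 = 2*y/(9*(x + y)))
r = 2*√65 (r = √260 = 2*√65 ≈ 16.125)
g(23, (2 + m)*4) + r = (2/9)*23/((2 - 5)*4 + 23) + 2*√65 = (2/9)*23/(-3*4 + 23) + 2*√65 = (2/9)*23/(-12 + 23) + 2*√65 = (2/9)*23/11 + 2*√65 = (2/9)*23*(1/11) + 2*√65 = 46/99 + 2*√65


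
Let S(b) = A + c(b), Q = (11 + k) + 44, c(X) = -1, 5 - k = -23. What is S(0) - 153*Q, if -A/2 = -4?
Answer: -12692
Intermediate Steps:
k = 28 (k = 5 - 1*(-23) = 5 + 23 = 28)
Q = 83 (Q = (11 + 28) + 44 = 39 + 44 = 83)
A = 8 (A = -2*(-4) = 8)
S(b) = 7 (S(b) = 8 - 1 = 7)
S(0) - 153*Q = 7 - 153*83 = 7 - 12699 = -12692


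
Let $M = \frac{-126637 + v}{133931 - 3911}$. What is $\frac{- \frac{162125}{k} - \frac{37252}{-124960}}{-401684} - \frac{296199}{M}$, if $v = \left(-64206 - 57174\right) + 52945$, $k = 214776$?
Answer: $\frac{33787327888640888711887}{171141381501932160} \approx 1.9742 \cdot 10^{5}$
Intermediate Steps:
$v = -68435$ ($v = -121380 + 52945 = -68435$)
$M = - \frac{16256}{10835}$ ($M = \frac{-126637 - 68435}{133931 - 3911} = - \frac{195072}{130020} = \left(-195072\right) \frac{1}{130020} = - \frac{16256}{10835} \approx -1.5003$)
$\frac{- \frac{162125}{k} - \frac{37252}{-124960}}{-401684} - \frac{296199}{M} = \frac{- \frac{162125}{214776} - \frac{37252}{-124960}}{-401684} - \frac{296199}{- \frac{16256}{10835}} = \left(\left(-162125\right) \frac{1}{214776} - - \frac{9313}{31240}\right) \left(- \frac{1}{401684}\right) - - \frac{3209316165}{16256} = \left(- \frac{162125}{214776} + \frac{9313}{31240}\right) \left(- \frac{1}{401684}\right) + \frac{3209316165}{16256} = \left(- \frac{191536007}{419350140}\right) \left(- \frac{1}{401684}\right) + \frac{3209316165}{16256} = \frac{191536007}{168446241635760} + \frac{3209316165}{16256} = \frac{33787327888640888711887}{171141381501932160}$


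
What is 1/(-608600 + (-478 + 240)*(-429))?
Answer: -1/506498 ≈ -1.9743e-6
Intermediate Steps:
1/(-608600 + (-478 + 240)*(-429)) = 1/(-608600 - 238*(-429)) = 1/(-608600 + 102102) = 1/(-506498) = -1/506498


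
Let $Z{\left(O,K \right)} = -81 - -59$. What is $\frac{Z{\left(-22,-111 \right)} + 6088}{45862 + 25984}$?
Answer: $\frac{3033}{35923} \approx 0.084431$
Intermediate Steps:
$Z{\left(O,K \right)} = -22$ ($Z{\left(O,K \right)} = -81 + 59 = -22$)
$\frac{Z{\left(-22,-111 \right)} + 6088}{45862 + 25984} = \frac{-22 + 6088}{45862 + 25984} = \frac{6066}{71846} = 6066 \cdot \frac{1}{71846} = \frac{3033}{35923}$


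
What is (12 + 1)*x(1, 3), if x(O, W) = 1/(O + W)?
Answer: 13/4 ≈ 3.2500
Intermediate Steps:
(12 + 1)*x(1, 3) = (12 + 1)/(1 + 3) = 13/4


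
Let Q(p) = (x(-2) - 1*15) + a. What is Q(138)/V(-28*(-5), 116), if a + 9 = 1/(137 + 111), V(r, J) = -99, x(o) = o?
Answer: 2149/8184 ≈ 0.26259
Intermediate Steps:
a = -2231/248 (a = -9 + 1/(137 + 111) = -9 + 1/248 = -2231/248 ≈ -8.9960)
Q(p) = -6447/248 (Q(p) = (-2 - 1*15) - 2231/248 = (-2 - 15) - 2231/248 = -17 - 2231/248 = -6447/248)
Q(138)/V(-28*(-5), 116) = -6447/248/(-99) = -6447/248*(-1/99) = 2149/8184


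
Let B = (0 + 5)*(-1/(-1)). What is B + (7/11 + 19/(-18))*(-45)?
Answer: 525/22 ≈ 23.864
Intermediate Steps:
B = 5 (B = 5*(-1*(-1)) = 5*1 = 5)
B + (7/11 + 19/(-18))*(-45) = 5 + (7/11 + 19/(-18))*(-45) = 5 + (7*(1/11) + 19*(-1/18))*(-45) = 5 + (7/11 - 19/18)*(-45) = 5 - 83/198*(-45) = 5 + 415/22 = 525/22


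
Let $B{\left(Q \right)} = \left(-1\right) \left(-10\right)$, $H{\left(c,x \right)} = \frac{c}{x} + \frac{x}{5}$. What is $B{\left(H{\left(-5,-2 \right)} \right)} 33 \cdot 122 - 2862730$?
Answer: $-2822470$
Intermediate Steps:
$H{\left(c,x \right)} = \frac{x}{5} + \frac{c}{x}$ ($H{\left(c,x \right)} = \frac{c}{x} + x \frac{1}{5} = \frac{c}{x} + \frac{x}{5} = \frac{x}{5} + \frac{c}{x}$)
$B{\left(Q \right)} = 10$
$B{\left(H{\left(-5,-2 \right)} \right)} 33 \cdot 122 - 2862730 = 10 \cdot 33 \cdot 122 - 2862730 = 330 \cdot 122 - 2862730 = 40260 - 2862730 = -2822470$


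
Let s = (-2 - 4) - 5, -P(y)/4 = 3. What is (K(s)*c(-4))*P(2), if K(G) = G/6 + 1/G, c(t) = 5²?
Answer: 6350/11 ≈ 577.27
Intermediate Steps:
c(t) = 25
P(y) = -12 (P(y) = -4*3 = -12)
s = -11 (s = -6 - 5 = -11)
K(G) = 1/G + G/6 (K(G) = G*(⅙) + 1/G = G/6 + 1/G = 1/G + G/6)
(K(s)*c(-4))*P(2) = ((1/(-11) + (⅙)*(-11))*25)*(-12) = ((-1/11 - 11/6)*25)*(-12) = -127/66*25*(-12) = -3175/66*(-12) = 6350/11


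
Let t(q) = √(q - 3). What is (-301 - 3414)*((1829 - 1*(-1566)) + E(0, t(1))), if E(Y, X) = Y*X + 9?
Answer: -12645860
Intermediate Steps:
t(q) = √(-3 + q)
E(Y, X) = 9 + X*Y (E(Y, X) = X*Y + 9 = 9 + X*Y)
(-301 - 3414)*((1829 - 1*(-1566)) + E(0, t(1))) = (-301 - 3414)*((1829 - 1*(-1566)) + (9 + √(-3 + 1)*0)) = -3715*((1829 + 1566) + (9 + √(-2)*0)) = -3715*(3395 + (9 + (I*√2)*0)) = -3715*(3395 + (9 + 0)) = -3715*(3395 + 9) = -3715*3404 = -12645860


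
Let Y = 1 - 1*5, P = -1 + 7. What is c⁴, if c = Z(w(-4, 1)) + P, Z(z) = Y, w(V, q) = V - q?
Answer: 16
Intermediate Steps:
P = 6
Y = -4 (Y = 1 - 5 = -4)
Z(z) = -4
c = 2 (c = -4 + 6 = 2)
c⁴ = 2⁴ = 16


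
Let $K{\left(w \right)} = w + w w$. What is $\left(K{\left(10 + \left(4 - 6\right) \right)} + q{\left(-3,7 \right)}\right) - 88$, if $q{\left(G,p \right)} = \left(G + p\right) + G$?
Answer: $-15$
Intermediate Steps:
$q{\left(G,p \right)} = p + 2 G$
$K{\left(w \right)} = w + w^{2}$
$\left(K{\left(10 + \left(4 - 6\right) \right)} + q{\left(-3,7 \right)}\right) - 88 = \left(\left(10 + \left(4 - 6\right)\right) \left(1 + \left(10 + \left(4 - 6\right)\right)\right) + \left(7 + 2 \left(-3\right)\right)\right) - 88 = \left(\left(10 + \left(4 - 6\right)\right) \left(1 + \left(10 + \left(4 - 6\right)\right)\right) + \left(7 - 6\right)\right) - 88 = \left(\left(10 - 2\right) \left(1 + \left(10 - 2\right)\right) + 1\right) - 88 = \left(8 \left(1 + 8\right) + 1\right) - 88 = \left(8 \cdot 9 + 1\right) - 88 = \left(72 + 1\right) - 88 = 73 - 88 = -15$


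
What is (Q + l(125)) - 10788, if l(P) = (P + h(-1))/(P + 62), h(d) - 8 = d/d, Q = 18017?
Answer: 1351957/187 ≈ 7229.7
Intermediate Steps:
h(d) = 9 (h(d) = 8 + d/d = 8 + 1 = 9)
l(P) = (9 + P)/(62 + P) (l(P) = (P + 9)/(P + 62) = (9 + P)/(62 + P))
(Q + l(125)) - 10788 = (18017 + (9 + 125)/(62 + 125)) - 10788 = (18017 + 134/187) - 10788 = 3369313/187 - 10788 = 1351957/187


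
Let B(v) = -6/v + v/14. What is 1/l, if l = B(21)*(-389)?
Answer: -14/6613 ≈ -0.0021170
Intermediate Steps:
B(v) = -6/v + v/14 (B(v) = -6/v + v*(1/14) = -6/v + v/14)
l = -6613/14 (l = (-6/21 + (1/14)*21)*(-389) = (-6*1/21 + 3/2)*(-389) = (-2/7 + 3/2)*(-389) = (17/14)*(-389) = -6613/14 ≈ -472.36)
1/l = 1/(-6613/14) = -14/6613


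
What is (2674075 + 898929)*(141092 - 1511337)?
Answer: -4895890865980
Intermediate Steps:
(2674075 + 898929)*(141092 - 1511337) = 3573004*(-1370245) = -4895890865980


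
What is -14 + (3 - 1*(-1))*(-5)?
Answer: -34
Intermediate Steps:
-14 + (3 - 1*(-1))*(-5) = -14 + (3 + 1)*(-5) = -14 + 4*(-5) = -14 - 20 = -34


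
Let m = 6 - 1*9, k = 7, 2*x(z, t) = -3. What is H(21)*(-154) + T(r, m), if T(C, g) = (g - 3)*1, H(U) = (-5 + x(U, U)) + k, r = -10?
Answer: -83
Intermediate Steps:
x(z, t) = -3/2 (x(z, t) = (1/2)*(-3) = -3/2)
m = -3 (m = 6 - 9 = -3)
H(U) = 1/2 (H(U) = (-5 - 3/2) + 7 = -13/2 + 7 = 1/2)
T(C, g) = -3 + g (T(C, g) = (-3 + g)*1 = -3 + g)
H(21)*(-154) + T(r, m) = (1/2)*(-154) + (-3 - 3) = -77 - 6 = -83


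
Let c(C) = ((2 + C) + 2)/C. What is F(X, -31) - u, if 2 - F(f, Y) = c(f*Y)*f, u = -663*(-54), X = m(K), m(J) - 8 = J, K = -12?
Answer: -1109672/31 ≈ -35796.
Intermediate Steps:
m(J) = 8 + J
X = -4 (X = 8 - 12 = -4)
c(C) = (4 + C)/C
u = 35802
F(f, Y) = 2 - (4 + Y*f)/Y (F(f, Y) = 2 - (4 + f*Y)/((f*Y))*f = 2 - (4 + Y*f)/((Y*f))*f = 2 - (1/(Y*f))*(4 + Y*f)*f = 2 - (4 + Y*f)/(Y*f)*f = 2 - (4 + Y*f)/Y)
F(X, -31) - u = (2 - 1*(-4) - 4/(-31)) - 1*35802 = (2 + 4 - 4*(-1/31)) - 35802 = (2 + 4 + 4/31) - 35802 = 190/31 - 35802 = -1109672/31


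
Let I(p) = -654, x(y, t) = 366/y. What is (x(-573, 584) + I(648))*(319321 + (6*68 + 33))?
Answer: -39981761432/191 ≈ -2.0933e+8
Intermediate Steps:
(x(-573, 584) + I(648))*(319321 + (6*68 + 33)) = (366/(-573) - 654)*(319321 + (6*68 + 33)) = (366*(-1/573) - 654)*(319321 + (408 + 33)) = (-122/191 - 654)*(319321 + 441) = -125036/191*319762 = -39981761432/191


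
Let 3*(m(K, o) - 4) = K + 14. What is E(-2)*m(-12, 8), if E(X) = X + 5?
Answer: 14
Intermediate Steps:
E(X) = 5 + X
m(K, o) = 26/3 + K/3 (m(K, o) = 4 + (K + 14)/3 = 4 + (14 + K)/3 = 4 + (14/3 + K/3) = 26/3 + K/3)
E(-2)*m(-12, 8) = (5 - 2)*(26/3 + (1/3)*(-12)) = 3*(26/3 - 4) = 3*(14/3) = 14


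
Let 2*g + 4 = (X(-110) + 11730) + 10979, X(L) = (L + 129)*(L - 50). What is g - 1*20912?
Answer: -22159/2 ≈ -11080.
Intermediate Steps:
X(L) = (-50 + L)*(129 + L) (X(L) = (129 + L)*(-50 + L) = (-50 + L)*(129 + L))
g = 19665/2 (g = -2 + (((-6450 + (-110)² + 79*(-110)) + 11730) + 10979)/2 = -2 + (((-6450 + 12100 - 8690) + 11730) + 10979)/2 = -2 + ((-3040 + 11730) + 10979)/2 = -2 + (8690 + 10979)/2 = -2 + (½)*19669 = -2 + 19669/2 = 19665/2 ≈ 9832.5)
g - 1*20912 = 19665/2 - 1*20912 = 19665/2 - 20912 = -22159/2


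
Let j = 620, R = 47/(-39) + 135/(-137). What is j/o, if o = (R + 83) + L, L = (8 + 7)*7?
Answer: 165633/49639 ≈ 3.3368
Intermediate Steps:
L = 105 (L = 15*7 = 105)
R = -11704/5343 (R = 47*(-1/39) + 135*(-1/137) = -47/39 - 135/137 = -11704/5343 ≈ -2.1905)
o = 992780/5343 (o = (-11704/5343 + 83) + 105 = 431765/5343 + 105 = 992780/5343 ≈ 185.81)
j/o = 620/(992780/5343) = 620*(5343/992780) = 165633/49639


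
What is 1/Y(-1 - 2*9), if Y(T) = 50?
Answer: 1/50 ≈ 0.020000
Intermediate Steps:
1/Y(-1 - 2*9) = 1/50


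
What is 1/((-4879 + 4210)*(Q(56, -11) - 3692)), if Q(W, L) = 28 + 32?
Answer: 1/2429808 ≈ 4.1155e-7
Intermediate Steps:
Q(W, L) = 60
1/((-4879 + 4210)*(Q(56, -11) - 3692)) = 1/((-4879 + 4210)*(60 - 3692)) = 1/(-669*(-3632)) = 1/2429808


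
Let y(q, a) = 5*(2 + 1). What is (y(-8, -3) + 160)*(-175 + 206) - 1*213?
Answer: 5212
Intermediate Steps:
y(q, a) = 15 (y(q, a) = 5*3 = 15)
(y(-8, -3) + 160)*(-175 + 206) - 1*213 = (15 + 160)*(-175 + 206) - 1*213 = 175*31 - 213 = 5425 - 213 = 5212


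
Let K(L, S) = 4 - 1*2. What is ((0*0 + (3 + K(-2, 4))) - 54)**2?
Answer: 2401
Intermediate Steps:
K(L, S) = 2 (K(L, S) = 4 - 2 = 2)
((0*0 + (3 + K(-2, 4))) - 54)**2 = ((0*0 + (3 + 2)) - 54)**2 = ((0 + 5) - 54)**2 = (5 - 54)**2 = (-49)**2 = 2401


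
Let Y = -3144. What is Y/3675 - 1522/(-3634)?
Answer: -971991/2225825 ≈ -0.43669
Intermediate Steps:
Y/3675 - 1522/(-3634) = -3144/3675 - 1522/(-3634) = -3144*1/3675 - 1522*(-1/3634) = -1048/1225 + 761/1817 = -971991/2225825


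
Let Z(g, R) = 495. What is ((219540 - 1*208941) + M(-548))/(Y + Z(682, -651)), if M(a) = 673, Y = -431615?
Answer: -1409/53890 ≈ -0.026146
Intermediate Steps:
((219540 - 1*208941) + M(-548))/(Y + Z(682, -651)) = ((219540 - 1*208941) + 673)/(-431615 + 495) = ((219540 - 208941) + 673)/(-431120) = (10599 + 673)*(-1/431120) = 11272*(-1/431120) = -1409/53890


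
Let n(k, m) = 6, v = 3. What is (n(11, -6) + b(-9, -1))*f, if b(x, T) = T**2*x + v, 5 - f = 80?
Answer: 0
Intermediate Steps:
f = -75 (f = 5 - 1*80 = 5 - 80 = -75)
b(x, T) = 3 + x*T**2 (b(x, T) = T**2*x + 3 = x*T**2 + 3 = 3 + x*T**2)
(n(11, -6) + b(-9, -1))*f = (6 + (3 - 9*(-1)**2))*(-75) = (6 + (3 - 9*1))*(-75) = (6 + (3 - 9))*(-75) = (6 - 6)*(-75) = 0*(-75) = 0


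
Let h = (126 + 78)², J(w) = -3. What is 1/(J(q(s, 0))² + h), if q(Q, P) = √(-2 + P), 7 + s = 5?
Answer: 1/41625 ≈ 2.4024e-5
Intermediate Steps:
s = -2 (s = -7 + 5 = -2)
h = 41616 (h = 204² = 41616)
1/(J(q(s, 0))² + h) = 1/((-3)² + 41616) = 1/(9 + 41616) = 1/41625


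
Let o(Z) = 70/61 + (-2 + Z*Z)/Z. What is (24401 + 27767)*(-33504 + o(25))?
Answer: -2663377090296/1525 ≈ -1.7465e+9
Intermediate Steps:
o(Z) = 70/61 + (-2 + Z**2)/Z (o(Z) = 70*(1/61) + (-2 + Z**2)/Z = 70/61 + (-2 + Z**2)/Z)
(24401 + 27767)*(-33504 + o(25)) = (24401 + 27767)*(-33504 + (70/61 + 25 - 2/25)) = 52168*(-33504 + (70/61 + 25 - 2*1/25)) = 52168*(-33504 + (70/61 + 25 - 2/25)) = 52168*(-33504 + 39753/1525) = 52168*(-51053847/1525) = -2663377090296/1525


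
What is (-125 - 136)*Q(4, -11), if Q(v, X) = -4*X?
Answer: -11484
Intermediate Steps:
(-125 - 136)*Q(4, -11) = (-125 - 136)*(-4*(-11)) = -261*44 = -11484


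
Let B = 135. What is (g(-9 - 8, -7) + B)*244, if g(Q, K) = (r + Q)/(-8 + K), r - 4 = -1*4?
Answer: 498248/15 ≈ 33217.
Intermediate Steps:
r = 0 (r = 4 - 1*4 = 4 - 4 = 0)
g(Q, K) = Q/(-8 + K) (g(Q, K) = (0 + Q)/(-8 + K) = Q/(-8 + K))
(g(-9 - 8, -7) + B)*244 = ((-9 - 8)/(-8 - 7) + 135)*244 = (-17/(-15) + 135)*244 = (-17*(-1/15) + 135)*244 = (17/15 + 135)*244 = (2042/15)*244 = 498248/15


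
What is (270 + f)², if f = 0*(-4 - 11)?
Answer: 72900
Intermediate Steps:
f = 0 (f = 0*(-15) = 0)
(270 + f)² = (270 + 0)² = 270² = 72900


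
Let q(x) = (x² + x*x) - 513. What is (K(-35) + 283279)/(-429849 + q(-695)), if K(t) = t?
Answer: 70811/133922 ≈ 0.52875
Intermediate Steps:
q(x) = -513 + 2*x² (q(x) = (x² + x²) - 513 = 2*x² - 513 = -513 + 2*x²)
(K(-35) + 283279)/(-429849 + q(-695)) = (-35 + 283279)/(-429849 + (-513 + 2*(-695)²)) = 283244/(-429849 + (-513 + 2*483025)) = 283244/(-429849 + (-513 + 966050)) = 283244/(-429849 + 965537) = 283244/535688 = 283244*(1/535688) = 70811/133922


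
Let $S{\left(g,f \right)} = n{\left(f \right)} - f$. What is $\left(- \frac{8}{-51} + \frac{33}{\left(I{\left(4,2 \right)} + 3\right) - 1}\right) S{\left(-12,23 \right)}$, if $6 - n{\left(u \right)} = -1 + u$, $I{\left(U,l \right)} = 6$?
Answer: $- \frac{22711}{136} \approx -166.99$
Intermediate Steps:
$n{\left(u \right)} = 7 - u$ ($n{\left(u \right)} = 6 - \left(-1 + u\right) = 7 - u$)
$S{\left(g,f \right)} = 7 - 2 f$ ($S{\left(g,f \right)} = \left(7 - f\right) - f = 7 - 2 f$)
$\left(- \frac{8}{-51} + \frac{33}{\left(I{\left(4,2 \right)} + 3\right) - 1}\right) S{\left(-12,23 \right)} = \left(- \frac{8}{-51} + \frac{33}{\left(6 + 3\right) - 1}\right) \left(7 - 46\right) = \left(\left(-8\right) \left(- \frac{1}{51}\right) + \frac{33}{9 - 1}\right) \left(7 - 46\right) = \left(\frac{8}{51} + \frac{33}{8}\right) \left(-39\right) = \frac{1747}{408} \left(-39\right) = - \frac{22711}{136}$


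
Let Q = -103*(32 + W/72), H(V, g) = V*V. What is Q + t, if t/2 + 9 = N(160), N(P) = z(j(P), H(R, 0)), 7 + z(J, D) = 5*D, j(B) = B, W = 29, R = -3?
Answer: -236123/72 ≈ -3279.5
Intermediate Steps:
H(V, g) = V**2
z(J, D) = -7 + 5*D
N(P) = 38 (N(P) = -7 + 5*(-3)**2 = -7 + 5*9 = -7 + 45 = 38)
t = 58 (t = -18 + 2*38 = -18 + 76 = 58)
Q = -240299/72 (Q = -103*(32 + 29/72) = -103*2333/72 = -240299/72 ≈ -3337.5)
Q + t = -240299/72 + 58 = -236123/72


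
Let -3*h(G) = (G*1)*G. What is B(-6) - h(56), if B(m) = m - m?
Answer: 3136/3 ≈ 1045.3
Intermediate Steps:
h(G) = -G²/3 (h(G) = -G*1*G/3 = -G*G/3 = -G²/3)
B(m) = 0
B(-6) - h(56) = 0 - (-1)*56²/3 = 0 - (-1)*3136/3 = 0 - 1*(-3136/3) = 0 + 3136/3 = 3136/3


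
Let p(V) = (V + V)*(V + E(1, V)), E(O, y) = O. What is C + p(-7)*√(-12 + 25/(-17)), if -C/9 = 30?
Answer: -270 + 84*I*√3893/17 ≈ -270.0 + 308.3*I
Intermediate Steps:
C = -270 (C = -9*30 = -270)
p(V) = 2*V*(1 + V) (p(V) = (V + V)*(V + 1) = (2*V)*(1 + V) = 2*V*(1 + V))
C + p(-7)*√(-12 + 25/(-17)) = -270 + (2*(-7)*(1 - 7))*√(-12 + 25/(-17)) = -270 + (2*(-7)*(-6))*√(-12 + 25*(-1/17)) = -270 + 84*√(-12 - 25/17) = -270 + 84*√(-229/17) = -270 + 84*(I*√3893/17) = -270 + 84*I*√3893/17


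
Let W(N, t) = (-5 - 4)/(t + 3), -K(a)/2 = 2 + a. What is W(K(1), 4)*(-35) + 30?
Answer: 75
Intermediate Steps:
K(a) = -4 - 2*a (K(a) = -2*(2 + a) = -4 - 2*a)
W(N, t) = -9/(3 + t)
W(K(1), 4)*(-35) + 30 = -9/(3 + 4)*(-35) + 30 = -9/7*(-35) + 30 = 45 + 30 = 75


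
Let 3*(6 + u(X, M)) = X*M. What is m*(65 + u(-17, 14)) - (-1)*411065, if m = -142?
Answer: 1241857/3 ≈ 4.1395e+5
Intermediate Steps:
u(X, M) = -6 + M*X/3 (u(X, M) = -6 + (X*M)/3 = -6 + (M*X)/3 = -6 + M*X/3)
m*(65 + u(-17, 14)) - (-1)*411065 = -142*(65 + (-6 + (⅓)*14*(-17))) - (-1)*411065 = -142*(65 + (-6 - 238/3)) - 1*(-411065) = -142*(65 - 256/3) + 411065 = -142*(-61/3) + 411065 = 8662/3 + 411065 = 1241857/3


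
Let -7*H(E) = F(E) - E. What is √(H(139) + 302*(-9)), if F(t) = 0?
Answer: I*√132209/7 ≈ 51.944*I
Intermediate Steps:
H(E) = E/7 (H(E) = -(0 - E)/7 = -(-1)*E/7 = E/7)
√(H(139) + 302*(-9)) = √((⅐)*139 + 302*(-9)) = √(139/7 - 2718) = √(-18887/7) = I*√132209/7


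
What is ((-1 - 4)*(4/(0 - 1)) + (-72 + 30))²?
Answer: 484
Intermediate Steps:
((-1 - 4)*(4/(0 - 1)) + (-72 + 30))² = (-20/(-1) - 42)² = (-20*(-1) - 42)² = (-5*(-4) - 42)² = (20 - 42)² = (-22)² = 484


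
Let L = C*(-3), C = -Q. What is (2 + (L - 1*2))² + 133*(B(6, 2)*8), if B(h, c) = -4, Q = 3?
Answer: -4175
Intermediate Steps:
C = -3 (C = -1*3 = -3)
L = 9 (L = -3*(-3) = 9)
(2 + (L - 1*2))² + 133*(B(6, 2)*8) = (2 + (9 - 1*2))² + 133*(-4*8) = (2 + (9 - 2))² + 133*(-32) = (2 + 7)² - 4256 = 9² - 4256 = 81 - 4256 = -4175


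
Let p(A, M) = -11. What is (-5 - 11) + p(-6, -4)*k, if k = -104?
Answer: 1128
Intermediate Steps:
(-5 - 11) + p(-6, -4)*k = (-5 - 11) - 11*(-104) = -16 + 1144 = 1128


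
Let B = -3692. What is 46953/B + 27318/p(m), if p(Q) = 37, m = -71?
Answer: 99120795/136604 ≈ 725.61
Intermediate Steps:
46953/B + 27318/p(m) = 46953/(-3692) + 27318/37 = 46953*(-1/3692) + 27318*(1/37) = -46953/3692 + 27318/37 = 99120795/136604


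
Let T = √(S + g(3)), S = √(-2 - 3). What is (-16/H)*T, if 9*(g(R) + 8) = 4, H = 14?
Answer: -8*√(-68 + 9*I*√5)/21 ≈ -0.45995 - 3.1749*I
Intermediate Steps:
g(R) = -68/9 (g(R) = -8 + (⅑)*4 = -8 + 4/9 = -68/9)
S = I*√5 (S = √(-5) = I*√5 ≈ 2.2361*I)
T = √(-68/9 + I*√5) (T = √(I*√5 - 68/9) = √(-68/9 + I*√5) ≈ 0.40245 + 2.778*I)
(-16/H)*T = (-16/14)*(√(-68 + 9*I*√5)/3) = ((1/14)*(-16))*(√(-68 + 9*I*√5)/3) = -8*√(-68 + 9*I*√5)/21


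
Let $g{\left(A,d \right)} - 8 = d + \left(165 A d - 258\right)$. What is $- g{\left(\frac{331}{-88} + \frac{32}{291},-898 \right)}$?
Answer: $- \frac{209473301}{388} \approx -5.3988 \cdot 10^{5}$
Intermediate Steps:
$g{\left(A,d \right)} = -250 + d + 165 A d$ ($g{\left(A,d \right)} = 8 + \left(d + \left(165 A d - 258\right)\right) = 8 + \left(d + \left(-258 + 165 A d\right)\right) = 8 + \left(-258 + d + 165 A d\right) = -250 + d + 165 A d$)
$- g{\left(\frac{331}{-88} + \frac{32}{291},-898 \right)} = - (-250 - 898 + 165 \left(\frac{331}{-88} + \frac{32}{291}\right) \left(-898\right)) = - (-250 - 898 + 165 \left(331 \left(- \frac{1}{88}\right) + 32 \cdot \frac{1}{291}\right) \left(-898\right)) = - (-250 - 898 + 165 \left(- \frac{331}{88} + \frac{32}{291}\right) \left(-898\right)) = - (-250 - 898 + 165 \left(- \frac{93505}{25608}\right) \left(-898\right)) = - (-250 - 898 + \frac{209918725}{388}) = \left(-1\right) \frac{209473301}{388} = - \frac{209473301}{388}$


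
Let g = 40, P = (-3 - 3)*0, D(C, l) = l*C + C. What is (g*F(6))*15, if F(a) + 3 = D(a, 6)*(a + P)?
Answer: 149400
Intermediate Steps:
D(C, l) = C + C*l (D(C, l) = C*l + C = C + C*l)
P = 0 (P = -6*0 = 0)
F(a) = -3 + 7*a**2 (F(a) = -3 + (a*(1 + 6))*(a + 0) = -3 + (a*7)*a = -3 + (7*a)*a = -3 + 7*a**2)
(g*F(6))*15 = (40*(-3 + 7*6**2))*15 = (40*(-3 + 7*36))*15 = (40*(-3 + 252))*15 = (40*249)*15 = 9960*15 = 149400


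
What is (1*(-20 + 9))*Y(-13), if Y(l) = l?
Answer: 143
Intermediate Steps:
(1*(-20 + 9))*Y(-13) = (1*(-20 + 9))*(-13) = (1*(-11))*(-13) = -11*(-13) = 143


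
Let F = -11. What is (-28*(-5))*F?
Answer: -1540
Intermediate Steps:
(-28*(-5))*F = -28*(-5)*(-11) = 140*(-11) = -1540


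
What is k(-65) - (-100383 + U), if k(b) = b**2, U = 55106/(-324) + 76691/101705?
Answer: 1726333229603/16476210 ≈ 1.0478e+5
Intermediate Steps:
U = -2789853923/16476210 (U = 55106*(-1/324) + 76691*(1/101705) = -27553/162 + 76691/101705 = -2789853923/16476210 ≈ -169.33)
k(-65) - (-100383 + U) = (-65)**2 - (-100383 - 2789853923/16476210) = 4225 - 1*(-1656721242353/16476210) = 4225 + 1656721242353/16476210 = 1726333229603/16476210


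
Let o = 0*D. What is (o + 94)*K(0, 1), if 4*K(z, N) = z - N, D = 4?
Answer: -47/2 ≈ -23.500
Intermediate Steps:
K(z, N) = -N/4 + z/4 (K(z, N) = (z - N)/4 = -N/4 + z/4)
o = 0 (o = 0*4 = 0)
(o + 94)*K(0, 1) = (0 + 94)*(-¼*1 + (¼)*0) = 94*(-¼ + 0) = 94*(-¼) = -47/2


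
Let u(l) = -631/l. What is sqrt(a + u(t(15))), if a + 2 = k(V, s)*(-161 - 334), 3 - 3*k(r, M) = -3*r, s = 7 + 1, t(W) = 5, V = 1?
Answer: I*sqrt(27955)/5 ≈ 33.44*I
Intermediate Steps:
s = 8
k(r, M) = 1 + r (k(r, M) = 1 - (-1)*r = 1 + r)
a = -992 (a = -2 + (1 + 1)*(-161 - 334) = -2 + 2*(-495) = -2 - 990 = -992)
sqrt(a + u(t(15))) = sqrt(-992 - 631/5) = sqrt(-5591/5) = I*sqrt(27955)/5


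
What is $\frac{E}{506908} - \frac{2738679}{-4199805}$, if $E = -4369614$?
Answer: $- \frac{2827211405123}{354819125490} \approx -7.968$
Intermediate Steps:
$\frac{E}{506908} - \frac{2738679}{-4199805} = - \frac{4369614}{506908} - \frac{2738679}{-4199805} = \left(-4369614\right) \frac{1}{506908} - - \frac{912893}{1399935} = - \frac{2184807}{253454} + \frac{912893}{1399935} = - \frac{2827211405123}{354819125490}$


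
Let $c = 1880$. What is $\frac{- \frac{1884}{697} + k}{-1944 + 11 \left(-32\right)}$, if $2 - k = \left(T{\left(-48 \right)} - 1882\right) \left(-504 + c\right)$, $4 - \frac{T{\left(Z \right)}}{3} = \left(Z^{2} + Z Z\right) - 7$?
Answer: $- \frac{1073681069}{114308} \approx -9392.9$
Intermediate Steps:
$T{\left(Z \right)} = 33 - 6 Z^{2}$ ($T{\left(Z \right)} = 12 - 3 \left(\left(Z^{2} + Z Z\right) - 7\right) = 12 - 3 \left(\left(Z^{2} + Z^{2}\right) - 7\right) = 12 - 3 \left(2 Z^{2} - 7\right) = 12 - 3 \left(-7 + 2 Z^{2}\right) = 12 - \left(-21 + 6 Z^{2}\right) = 33 - 6 Z^{2}$)
$k = 21566050$ ($k = 2 - \left(\left(33 - 6 \left(-48\right)^{2}\right) - 1882\right) \left(-504 + 1880\right) = 2 - \left(\left(33 - 13824\right) - 1882\right) 1376 = 2 - \left(-13791 - 1882\right) 1376 = 2 - \left(-15673\right) 1376 = 2 - -21566048 = 2 + 21566048 = 21566050$)
$\frac{- \frac{1884}{697} + k}{-1944 + 11 \left(-32\right)} = \frac{- \frac{1884}{697} + 21566050}{-1944 + 11 \left(-32\right)} = \frac{\left(-1884\right) \frac{1}{697} + 21566050}{-1944 - 352} = \frac{- \frac{1884}{697} + 21566050}{-2296} = \frac{15031534966}{697} \left(- \frac{1}{2296}\right) = - \frac{1073681069}{114308}$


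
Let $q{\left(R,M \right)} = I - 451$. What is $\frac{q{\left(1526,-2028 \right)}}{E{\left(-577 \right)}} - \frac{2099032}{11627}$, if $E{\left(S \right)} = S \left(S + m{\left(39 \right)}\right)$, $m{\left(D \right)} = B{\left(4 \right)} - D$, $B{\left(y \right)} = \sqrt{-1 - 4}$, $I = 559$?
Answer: $- \frac{153193392516616}{848573329373} + \frac{36 i \sqrt{5}}{72982999} \approx -180.53 + 1.103 \cdot 10^{-6} i$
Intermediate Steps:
$B{\left(y \right)} = i \sqrt{5}$ ($B{\left(y \right)} = \sqrt{-5} = i \sqrt{5}$)
$m{\left(D \right)} = - D + i \sqrt{5}$ ($m{\left(D \right)} = i \sqrt{5} - D = - D + i \sqrt{5}$)
$q{\left(R,M \right)} = 108$ ($q{\left(R,M \right)} = 559 - 451 = 108$)
$E{\left(S \right)} = S \left(-39 + S + i \sqrt{5}\right)$ ($E{\left(S \right)} = S \left(S + \left(\left(-1\right) 39 + i \sqrt{5}\right)\right) = S \left(S - \left(39 - i \sqrt{5}\right)\right) = S \left(-39 + S + i \sqrt{5}\right)$)
$\frac{q{\left(1526,-2028 \right)}}{E{\left(-577 \right)}} - \frac{2099032}{11627} = \frac{108}{\left(-577\right) \left(-39 - 577 + i \sqrt{5}\right)} - \frac{2099032}{11627} = \frac{108}{\left(-577\right) \left(-616 + i \sqrt{5}\right)} - \frac{2099032}{11627} = \frac{108}{355432 - 577 i \sqrt{5}} - \frac{2099032}{11627} = - \frac{2099032}{11627} + \frac{108}{355432 - 577 i \sqrt{5}}$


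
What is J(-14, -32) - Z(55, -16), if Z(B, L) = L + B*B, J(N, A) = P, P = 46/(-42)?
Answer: -63212/21 ≈ -3010.1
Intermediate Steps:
P = -23/21 (P = 46*(-1/42) = -23/21 ≈ -1.0952)
J(N, A) = -23/21
Z(B, L) = L + B²
J(-14, -32) - Z(55, -16) = -23/21 - (-16 + 55²) = -23/21 - (-16 + 3025) = -23/21 - 1*3009 = -23/21 - 3009 = -63212/21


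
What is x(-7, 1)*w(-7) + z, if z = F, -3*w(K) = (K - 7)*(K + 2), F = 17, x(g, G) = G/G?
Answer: -19/3 ≈ -6.3333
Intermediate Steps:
x(g, G) = 1
w(K) = -(-7 + K)*(2 + K)/3 (w(K) = -(K - 7)*(K + 2)/3 = -(-7 + K)*(2 + K)/3)
z = 17
x(-7, 1)*w(-7) + z = 1*(14/3 - ⅓*(-7)² + (5/3)*(-7)) + 17 = 1*(14/3 - ⅓*49 - 35/3) + 17 = 1*(14/3 - 49/3 - 35/3) + 17 = 1*(-70/3) + 17 = -70/3 + 17 = -19/3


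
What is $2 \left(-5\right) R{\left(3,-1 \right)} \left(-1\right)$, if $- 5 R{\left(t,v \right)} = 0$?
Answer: $0$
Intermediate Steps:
$R{\left(t,v \right)} = 0$ ($R{\left(t,v \right)} = \left(- \frac{1}{5}\right) 0 = 0$)
$2 \left(-5\right) R{\left(3,-1 \right)} \left(-1\right) = 2 \left(-5\right) 0 \left(-1\right) = \left(-10\right) 0 \left(-1\right) = 0 \left(-1\right) = 0$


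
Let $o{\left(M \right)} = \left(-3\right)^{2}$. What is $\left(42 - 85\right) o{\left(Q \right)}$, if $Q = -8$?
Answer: $-387$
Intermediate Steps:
$o{\left(M \right)} = 9$
$\left(42 - 85\right) o{\left(Q \right)} = \left(42 - 85\right) 9 = \left(-43\right) 9 = -387$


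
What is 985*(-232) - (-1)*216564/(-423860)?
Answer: -24215175941/105965 ≈ -2.2852e+5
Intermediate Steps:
985*(-232) - (-1)*216564/(-423860) = -228520 - (-1)*216564*(-1/423860) = -228520 - (-1)*(-54141)/105965 = -228520 - 1*54141/105965 = -228520 - 54141/105965 = -24215175941/105965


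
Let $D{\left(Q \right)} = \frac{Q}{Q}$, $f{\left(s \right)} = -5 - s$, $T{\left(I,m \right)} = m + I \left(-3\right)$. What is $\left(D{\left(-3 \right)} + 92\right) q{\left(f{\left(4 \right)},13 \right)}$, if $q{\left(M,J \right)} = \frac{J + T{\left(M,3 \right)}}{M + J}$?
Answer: $\frac{3999}{4} \approx 999.75$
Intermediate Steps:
$T{\left(I,m \right)} = m - 3 I$
$D{\left(Q \right)} = 1$
$q{\left(M,J \right)} = \frac{3 + J - 3 M}{J + M}$ ($q{\left(M,J \right)} = \frac{J - \left(-3 + 3 M\right)}{M + J} = \frac{3 + J - 3 M}{J + M}$)
$\left(D{\left(-3 \right)} + 92\right) q{\left(f{\left(4 \right)},13 \right)} = \left(1 + 92\right) \frac{3 + 13 - 3 \left(-5 - 4\right)}{13 - 9} = 93 \frac{3 + 13 - 3 \left(-5 - 4\right)}{13 - 9} = 93 \frac{3 + 13 - -27}{13 - 9} = 93 \frac{3 + 13 + 27}{4} = 93 \cdot \frac{1}{4} \cdot 43 = 93 \cdot \frac{43}{4} = \frac{3999}{4}$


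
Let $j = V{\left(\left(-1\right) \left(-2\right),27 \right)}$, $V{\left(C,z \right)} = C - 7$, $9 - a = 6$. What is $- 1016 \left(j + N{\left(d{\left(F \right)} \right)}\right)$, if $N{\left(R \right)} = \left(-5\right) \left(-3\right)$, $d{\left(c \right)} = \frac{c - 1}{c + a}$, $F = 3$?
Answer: $-10160$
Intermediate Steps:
$a = 3$ ($a = 9 - 6 = 3$)
$d{\left(c \right)} = \frac{-1 + c}{3 + c}$ ($d{\left(c \right)} = \frac{c - 1}{c + 3} = \frac{-1 + c}{3 + c}$)
$N{\left(R \right)} = 15$
$V{\left(C,z \right)} = -7 + C$ ($V{\left(C,z \right)} = C - 7 = -7 + C$)
$j = -5$ ($j = -7 - -2 = -7 + 2 = -5$)
$- 1016 \left(j + N{\left(d{\left(F \right)} \right)}\right) = - 1016 \left(-5 + 15\right) = \left(-1016\right) 10 = -10160$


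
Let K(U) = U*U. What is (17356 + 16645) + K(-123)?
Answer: 49130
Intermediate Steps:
K(U) = U²
(17356 + 16645) + K(-123) = (17356 + 16645) + (-123)² = 34001 + 15129 = 49130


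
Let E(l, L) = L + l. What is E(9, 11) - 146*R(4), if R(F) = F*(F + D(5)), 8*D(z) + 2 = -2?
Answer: -2024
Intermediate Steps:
D(z) = -½ (D(z) = -¼ + (⅛)*(-2) = -¼ - ¼ = -½)
R(F) = F*(-½ + F) (R(F) = F*(F - ½) = F*(-½ + F))
E(9, 11) - 146*R(4) = (11 + 9) - 584*(-½ + 4) = 20 - 584*7/2 = 20 - 146*14 = 20 - 2044 = -2024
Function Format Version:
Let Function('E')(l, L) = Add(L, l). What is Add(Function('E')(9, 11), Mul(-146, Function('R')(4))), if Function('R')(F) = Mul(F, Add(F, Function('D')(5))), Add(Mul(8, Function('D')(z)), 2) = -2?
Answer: -2024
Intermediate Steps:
Function('D')(z) = Rational(-1, 2) (Function('D')(z) = Add(Rational(-1, 4), Mul(Rational(1, 8), -2)) = Add(Rational(-1, 4), Rational(-1, 4)) = Rational(-1, 2))
Function('R')(F) = Mul(F, Add(Rational(-1, 2), F)) (Function('R')(F) = Mul(F, Add(F, Rational(-1, 2))) = Mul(F, Add(Rational(-1, 2), F)))
Add(Function('E')(9, 11), Mul(-146, Function('R')(4))) = Add(Add(11, 9), Mul(-146, Mul(4, Add(Rational(-1, 2), 4)))) = Add(20, Mul(-146, Mul(4, Rational(7, 2)))) = Add(20, Mul(-146, 14)) = Add(20, -2044) = -2024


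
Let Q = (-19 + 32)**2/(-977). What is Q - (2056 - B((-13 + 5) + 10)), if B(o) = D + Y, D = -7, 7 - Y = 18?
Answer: -2026467/977 ≈ -2074.2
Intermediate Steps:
Y = -11 (Y = 7 - 1*18 = 7 - 18 = -11)
B(o) = -18 (B(o) = -7 - 11 = -18)
Q = -169/977 (Q = 13**2*(-1/977) = 169*(-1/977) = -169/977 ≈ -0.17298)
Q - (2056 - B((-13 + 5) + 10)) = -169/977 - (2056 - 1*(-18)) = -169/977 - (2056 + 18) = -169/977 - 1*2074 = -169/977 - 2074 = -2026467/977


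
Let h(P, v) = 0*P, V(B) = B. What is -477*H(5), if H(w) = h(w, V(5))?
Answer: 0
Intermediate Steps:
h(P, v) = 0
H(w) = 0
-477*H(5) = -477*0 = 0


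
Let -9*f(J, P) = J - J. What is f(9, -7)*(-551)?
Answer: 0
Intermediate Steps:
f(J, P) = 0 (f(J, P) = -(J - J)/9 = -1/9*0 = 0)
f(9, -7)*(-551) = 0*(-551) = 0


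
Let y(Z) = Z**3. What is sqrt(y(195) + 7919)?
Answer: sqrt(7422794) ≈ 2724.5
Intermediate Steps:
sqrt(y(195) + 7919) = sqrt(195**3 + 7919) = sqrt(7414875 + 7919) = sqrt(7422794)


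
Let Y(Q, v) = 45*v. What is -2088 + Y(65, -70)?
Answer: -5238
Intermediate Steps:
-2088 + Y(65, -70) = -2088 + 45*(-70) = -2088 - 3150 = -5238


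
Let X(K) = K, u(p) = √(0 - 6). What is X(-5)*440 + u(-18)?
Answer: -2200 + I*√6 ≈ -2200.0 + 2.4495*I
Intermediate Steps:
u(p) = I*√6 (u(p) = √(-6) = I*√6)
X(-5)*440 + u(-18) = -5*440 + I*√6 = -2200 + I*√6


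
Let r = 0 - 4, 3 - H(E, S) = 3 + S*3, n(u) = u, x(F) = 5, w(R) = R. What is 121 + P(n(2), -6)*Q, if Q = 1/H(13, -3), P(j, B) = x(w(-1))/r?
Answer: 4351/36 ≈ 120.86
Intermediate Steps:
H(E, S) = -3*S (H(E, S) = 3 - (3 + S*3) = 3 - (3 + 3*S) = 3 + (-3 - 3*S) = -3*S)
r = -4
P(j, B) = -5/4 (P(j, B) = 5/(-4) = 5*(-¼) = -5/4)
Q = ⅑ (Q = 1/(-3*(-3)) = 1/9 = ⅑ ≈ 0.11111)
121 + P(n(2), -6)*Q = 121 - 5/4*⅑ = 121 - 5/36 = 4351/36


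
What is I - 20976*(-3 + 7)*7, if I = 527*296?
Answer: -431336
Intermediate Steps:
I = 155992
I - 20976*(-3 + 7)*7 = 155992 - 20976*(-3 + 7)*7 = 155992 - 20976*4*7 = 155992 - 20976*28 = 155992 - 1*587328 = 155992 - 587328 = -431336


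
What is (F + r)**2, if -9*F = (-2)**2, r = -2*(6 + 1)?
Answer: 16900/81 ≈ 208.64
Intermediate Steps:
r = -14 (r = -2*7 = -14)
F = -4/9 (F = -1/9*(-2)**2 = -1/9*4 = -4/9 ≈ -0.44444)
(F + r)**2 = (-4/9 - 14)**2 = (-130/9)**2 = 16900/81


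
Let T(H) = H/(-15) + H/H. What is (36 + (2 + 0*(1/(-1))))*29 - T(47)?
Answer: 16562/15 ≈ 1104.1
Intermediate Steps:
T(H) = 1 - H/15 (T(H) = H*(-1/15) + 1 = -H/15 + 1 = 1 - H/15)
(36 + (2 + 0*(1/(-1))))*29 - T(47) = (36 + (2 + 0*(1/(-1))))*29 - (1 - 1/15*47) = (36 + (2 + 0*(1*(-1))))*29 - (1 - 47/15) = (36 + (2 + 0*(-1)))*29 - 1*(-32/15) = (36 + (2 + 0))*29 + 32/15 = (36 + 2)*29 + 32/15 = 38*29 + 32/15 = 1102 + 32/15 = 16562/15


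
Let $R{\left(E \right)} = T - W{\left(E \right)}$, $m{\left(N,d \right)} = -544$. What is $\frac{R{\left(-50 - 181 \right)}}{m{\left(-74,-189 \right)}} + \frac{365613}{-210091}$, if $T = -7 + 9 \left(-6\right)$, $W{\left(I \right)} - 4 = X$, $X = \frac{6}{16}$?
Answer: $- \frac{1481270183}{914316032} \approx -1.6201$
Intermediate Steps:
$X = \frac{3}{8}$ ($X = 6 \cdot \frac{1}{16} = \frac{3}{8} \approx 0.375$)
$W{\left(I \right)} = \frac{35}{8}$ ($W{\left(I \right)} = 4 + \frac{3}{8} = \frac{35}{8}$)
$T = -61$ ($T = -7 - 54 = -61$)
$R{\left(E \right)} = - \frac{523}{8}$ ($R{\left(E \right)} = -61 - \frac{35}{8} = - \frac{523}{8}$)
$\frac{R{\left(-50 - 181 \right)}}{m{\left(-74,-189 \right)}} + \frac{365613}{-210091} = - \frac{523}{8 \left(-544\right)} + \frac{365613}{-210091} = \left(- \frac{523}{8}\right) \left(- \frac{1}{544}\right) + 365613 \left(- \frac{1}{210091}\right) = \frac{523}{4352} - \frac{365613}{210091} = - \frac{1481270183}{914316032}$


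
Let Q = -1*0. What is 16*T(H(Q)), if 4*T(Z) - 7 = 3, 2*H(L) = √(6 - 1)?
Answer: 40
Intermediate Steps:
Q = 0
H(L) = √5/2 (H(L) = √(6 - 1)/2 = √5/2)
T(Z) = 5/2 (T(Z) = 7/4 + (¼)*3 = 7/4 + ¾ = 5/2)
16*T(H(Q)) = 16*(5/2) = 40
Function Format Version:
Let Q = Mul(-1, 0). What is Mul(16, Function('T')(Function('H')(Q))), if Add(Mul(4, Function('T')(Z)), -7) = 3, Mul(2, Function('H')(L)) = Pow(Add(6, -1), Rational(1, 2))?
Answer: 40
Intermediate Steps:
Q = 0
Function('H')(L) = Mul(Rational(1, 2), Pow(5, Rational(1, 2))) (Function('H')(L) = Mul(Rational(1, 2), Pow(Add(6, -1), Rational(1, 2))) = Mul(Rational(1, 2), Pow(5, Rational(1, 2))))
Function('T')(Z) = Rational(5, 2) (Function('T')(Z) = Add(Rational(7, 4), Mul(Rational(1, 4), 3)) = Add(Rational(7, 4), Rational(3, 4)) = Rational(5, 2))
Mul(16, Function('T')(Function('H')(Q))) = Mul(16, Rational(5, 2)) = 40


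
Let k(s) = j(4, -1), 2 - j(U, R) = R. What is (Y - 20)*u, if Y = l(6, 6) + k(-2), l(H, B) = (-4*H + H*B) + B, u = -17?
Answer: -17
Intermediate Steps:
j(U, R) = 2 - R
l(H, B) = B - 4*H + B*H (l(H, B) = (-4*H + B*H) + B = B - 4*H + B*H)
k(s) = 3 (k(s) = 2 - 1*(-1) = 2 + 1 = 3)
Y = 21 (Y = (6 - 4*6 + 6*6) + 3 = (6 - 24 + 36) + 3 = 18 + 3 = 21)
(Y - 20)*u = (21 - 20)*(-17) = 1*(-17) = -17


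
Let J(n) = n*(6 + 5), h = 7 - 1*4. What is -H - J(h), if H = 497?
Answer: -530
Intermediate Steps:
h = 3 (h = 7 - 4 = 3)
J(n) = 11*n (J(n) = n*11 = 11*n)
-H - J(h) = -1*497 - 11*3 = -497 - 1*33 = -497 - 33 = -530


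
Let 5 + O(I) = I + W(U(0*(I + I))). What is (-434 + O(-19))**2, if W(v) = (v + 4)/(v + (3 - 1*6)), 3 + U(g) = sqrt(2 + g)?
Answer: 121368249/578 + 54530*sqrt(2)/289 ≈ 2.1025e+5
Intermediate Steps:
U(g) = -3 + sqrt(2 + g)
W(v) = (4 + v)/(-3 + v) (W(v) = (4 + v)/(v + (3 - 6)) = (4 + v)/(v - 3) = (4 + v)/(-3 + v))
O(I) = -5 + I + (1 + sqrt(2))/(-6 + sqrt(2)) (O(I) = -5 + (I + (4 + (-3 + sqrt(2 + 0*(I + I))))/(-3 + (-3 + sqrt(2 + 0*(I + I))))) = -5 + (I + (4 + (-3 + sqrt(2 + 0*(2*I))))/(-3 + (-3 + sqrt(2 + 0*(2*I))))) = -5 + (I + (4 + (-3 + sqrt(2 + 0)))/(-3 + (-3 + sqrt(2 + 0)))) = -5 + (I + (4 + (-3 + sqrt(2)))/(-3 + (-3 + sqrt(2)))) = -5 + (I + (1 + sqrt(2))/(-6 + sqrt(2))) = -5 + I + (1 + sqrt(2))/(-6 + sqrt(2)))
(-434 + O(-19))**2 = (-434 + (-89/17 - 19 - 7*sqrt(2)/34))**2 = (-434 + (-412/17 - 7*sqrt(2)/34))**2 = (-7790/17 - 7*sqrt(2)/34)**2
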